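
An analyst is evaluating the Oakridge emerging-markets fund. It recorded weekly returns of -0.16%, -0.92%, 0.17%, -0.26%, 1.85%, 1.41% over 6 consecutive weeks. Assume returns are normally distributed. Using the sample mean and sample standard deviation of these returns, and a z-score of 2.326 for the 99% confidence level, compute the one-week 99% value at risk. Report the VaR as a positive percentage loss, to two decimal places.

Mean return r̄ = 2.090 / 6 = 0.3483%
Σ(r − r̄)² = (-0.16 − 0.3483)² + (-0.92 − 0.3483)² + (0.17 − 0.3483)² + … = 5.6511
sample σ = √(5.6511 / 5) = √1.1302 = 1.0631%
VaR = −(r̄ − z·σ) = −(0.3483 − 2.326 × 1.0631) = −(-2.1245) = 2.1245%

2.12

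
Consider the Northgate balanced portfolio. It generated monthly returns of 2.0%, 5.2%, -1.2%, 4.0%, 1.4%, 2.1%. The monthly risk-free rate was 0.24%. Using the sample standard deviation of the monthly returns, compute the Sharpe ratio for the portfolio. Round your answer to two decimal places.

r̄ = (2 + 5.2 − 1.2 + 4 + 1.4 + 2.1) / 6 = 2.2500%
Sample σ = √[Σ(r − r̄)² / 5] = √[24.4750 / 5] = √4.8950 = 2.2125%
Sharpe = (r̄ − rf) / σ = (2.2500 − 0.24) / 2.2125 = 2.0100 / 2.2125 = 0.9085

0.91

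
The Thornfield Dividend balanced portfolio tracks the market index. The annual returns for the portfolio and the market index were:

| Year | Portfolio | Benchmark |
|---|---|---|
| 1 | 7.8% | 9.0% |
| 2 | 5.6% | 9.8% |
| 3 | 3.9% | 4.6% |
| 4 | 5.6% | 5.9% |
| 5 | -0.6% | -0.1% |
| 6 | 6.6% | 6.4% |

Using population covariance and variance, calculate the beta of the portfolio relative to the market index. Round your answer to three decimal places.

r̄p = 4.8167%,  r̄m = 5.9333%
Cov = Σ(rp − r̄p)(rm − r̄m) / 6 = 7.8144
Var(rm) = Σ(rm − r̄m)² / 6 = 10.4589
β = Cov / Var = 7.8144 / 10.4589 = 0.7472

0.747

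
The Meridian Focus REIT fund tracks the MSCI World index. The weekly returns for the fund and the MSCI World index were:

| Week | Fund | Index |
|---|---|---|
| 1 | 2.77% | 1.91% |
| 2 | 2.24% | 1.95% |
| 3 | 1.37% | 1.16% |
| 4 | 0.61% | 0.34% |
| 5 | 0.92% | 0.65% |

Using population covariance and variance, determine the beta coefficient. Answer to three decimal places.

r̄p = 1.5820%,  r̄m = 1.2020%
Cov = Σ(rp − r̄p)(rm − r̄m) / 5 = 0.5091
Var(rm) = Σ(rm − r̄m)² / 5 = 0.4221
β = Cov / Var = 0.5091 / 0.4221 = 1.2061

1.206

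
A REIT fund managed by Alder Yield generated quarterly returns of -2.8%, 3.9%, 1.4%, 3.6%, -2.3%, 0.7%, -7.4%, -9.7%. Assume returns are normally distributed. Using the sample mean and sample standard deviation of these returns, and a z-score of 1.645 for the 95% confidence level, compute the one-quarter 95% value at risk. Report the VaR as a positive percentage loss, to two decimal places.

r̄ = (-2.8 + 3.9 + 1.4 + 3.6 − 2.3 + 0.7 − 7.4 − 9.7) / 8 = -12.60 / 8 = -1.5750%
Σ(r − r̄)² = (-2.8 − (-1.5750))² + (3.9 − (-1.5750))² + (1.4 − (-1.5750))² + … = 172.7550
σ = √[172.7550 / 7] = 4.9678%
VaR = −(r̄ − z·σ) = −(-1.5750 − 1.645 × 4.9678) = −(-9.7470) = 9.7470%

9.75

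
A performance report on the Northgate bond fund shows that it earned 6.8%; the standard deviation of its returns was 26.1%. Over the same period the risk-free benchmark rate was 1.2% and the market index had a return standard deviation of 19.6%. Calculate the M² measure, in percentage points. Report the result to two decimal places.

5.41

Sharpe = (Rp − Rf) / σp = (6.8% − 1.2%) / 26.1% = 0.2146
M² = Rf + Sharpe × σm = 1.2% + 0.2146 × 19.6% = 5.4062%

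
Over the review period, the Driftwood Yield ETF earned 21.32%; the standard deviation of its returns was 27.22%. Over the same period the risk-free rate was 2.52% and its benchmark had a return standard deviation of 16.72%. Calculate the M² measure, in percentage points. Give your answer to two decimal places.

Sharpe = (Rp − Rf) / σp = (21.32% − 2.52%) / 27.22% = 0.6907
M² = Rf + Sharpe × σm = 2.52% + 0.6907 × 16.72% = 14.0685%

14.07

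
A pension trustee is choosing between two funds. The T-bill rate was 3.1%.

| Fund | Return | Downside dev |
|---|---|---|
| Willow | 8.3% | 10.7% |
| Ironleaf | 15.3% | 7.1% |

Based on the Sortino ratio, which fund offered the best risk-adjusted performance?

Willow: Sortino ratio = (8.3% − 3.1%) / 10.7% = 0.486
Ironleaf: Sortino ratio = (15.3% − 3.1%) / 7.1% = 1.718
Highest: Ironleaf (1.718).

Ironleaf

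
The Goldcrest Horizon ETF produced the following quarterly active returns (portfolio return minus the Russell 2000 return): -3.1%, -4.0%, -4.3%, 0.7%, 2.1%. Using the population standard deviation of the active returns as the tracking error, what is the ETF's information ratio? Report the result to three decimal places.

Mean return r̄ = -8.60 / 5 = -1.7200%
Σ(r − r̄)² = (-3.1 − (-1.7200))² + (-4 − (-1.7200))² + (-4.3 − (-1.7200))² + … = 34.2080
σ = √[34.2080 / 5] = 2.6156%
IR = r̄ / tracking error = -1.7200 / 2.6156 = -0.6576

-0.658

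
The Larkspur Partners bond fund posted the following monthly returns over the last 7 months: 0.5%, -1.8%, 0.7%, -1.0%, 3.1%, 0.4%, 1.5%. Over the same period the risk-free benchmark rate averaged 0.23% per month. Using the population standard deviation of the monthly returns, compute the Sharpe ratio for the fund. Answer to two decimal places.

0.17

r̄ = (0.5 − 1.8 + 0.7 − 1 + 3.1 + 0.4 + 1.5) / 7 = 0.4857%
Population σ = √[Σ(r − r̄)² / 7] = √[15.3486 / 7] = √2.1927 = 1.4808%
Sharpe = (r̄ − rf) / σ = (0.4857 − 0.23) / 1.4808 = 0.2557 / 1.4808 = 0.1727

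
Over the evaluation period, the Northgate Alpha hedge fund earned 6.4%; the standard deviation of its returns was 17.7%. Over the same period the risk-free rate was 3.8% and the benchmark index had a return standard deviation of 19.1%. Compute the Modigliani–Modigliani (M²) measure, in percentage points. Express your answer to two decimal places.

Sharpe = (Rp − Rf) / σp = (6.4% − 3.8%) / 17.7% = 0.1469
M² = Rf + Sharpe × σm = 3.8% + 0.1469 × 19.1% = 6.6058%

6.61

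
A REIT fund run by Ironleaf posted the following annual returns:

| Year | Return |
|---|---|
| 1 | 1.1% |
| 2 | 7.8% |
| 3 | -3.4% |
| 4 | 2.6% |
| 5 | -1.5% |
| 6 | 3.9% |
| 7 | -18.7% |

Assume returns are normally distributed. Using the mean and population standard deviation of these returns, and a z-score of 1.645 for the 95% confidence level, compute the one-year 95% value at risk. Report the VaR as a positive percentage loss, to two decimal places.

Mean return r̄ = -8.20 / 7 = -1.1714%
Σ(r − r̄)² = (1.1 − (-1.1714))² + (7.8 − (-1.1714))² + (-3.4 − (-1.1714))² + … = 437.9143
σ = √[437.9143 / 7] = 7.9094%
VaR = −(r̄ − z·σ) = −(-1.1714 − 1.645 × 7.9094) = −(-14.1824) = 14.1824%

14.18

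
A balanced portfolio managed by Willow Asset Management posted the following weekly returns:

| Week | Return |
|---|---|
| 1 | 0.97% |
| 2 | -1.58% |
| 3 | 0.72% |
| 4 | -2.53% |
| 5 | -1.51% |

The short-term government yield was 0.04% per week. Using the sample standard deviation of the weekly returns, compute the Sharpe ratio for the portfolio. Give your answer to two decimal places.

r̄ = (0.97 − 1.58 + 0.72 − 2.53 − 1.51) / 5 = -0.7860%
Σ(r − r̄)² = (0.97 − (-0.7860))² + (-1.58 − (-0.7860))² + (0.72 − (-0.7860))² + … = 9.5477
sample σ = √(9.5477 / 4) = √2.3869 = 1.5450%
Sharpe = (r̄ − rf) / σ = (-0.7860 − 0.04) / 1.5450 = -0.8260 / 1.5450 = -0.5346

-0.53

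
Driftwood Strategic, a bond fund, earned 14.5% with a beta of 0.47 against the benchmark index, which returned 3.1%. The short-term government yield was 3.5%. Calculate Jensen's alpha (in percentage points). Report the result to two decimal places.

11.19

CAPM expected return = Rf + β(Rm − Rf) = 3.5% + 0.47 × (3.1% − 3.5%) = 3.5 + 0.47 × -0.40 = 3.3120%
Jensen's α = Rp − E[R] = 14.5% − 3.3120% = 11.1880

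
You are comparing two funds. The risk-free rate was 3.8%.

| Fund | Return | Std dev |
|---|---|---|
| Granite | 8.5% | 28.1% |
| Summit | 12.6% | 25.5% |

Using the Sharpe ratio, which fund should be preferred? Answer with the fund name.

Summit

Granite: Sharpe ratio = (8.5% − 3.8%) / 28.1% = 0.167
Summit: Sharpe ratio = (12.6% − 3.8%) / 25.5% = 0.345
Highest: Summit (0.345).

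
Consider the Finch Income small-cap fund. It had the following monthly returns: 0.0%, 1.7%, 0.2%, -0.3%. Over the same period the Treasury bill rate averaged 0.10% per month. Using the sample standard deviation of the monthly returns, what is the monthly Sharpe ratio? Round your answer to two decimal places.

0.34

μ = (0 + 1.7 + 0.2 − 0.3) / 4 = 0.4000%
Σ(r − μ)² = (0 − 0.4000)² + (1.7 − 0.4000)² + (0.2 − 0.4000)² + … = 2.3800
σ = √[2.3800 / 3] = 0.8907%
Sharpe = (μ − rf) / σ = (0.4000 − 0.1) / 0.8907 = 0.3000 / 0.8907 = 0.3368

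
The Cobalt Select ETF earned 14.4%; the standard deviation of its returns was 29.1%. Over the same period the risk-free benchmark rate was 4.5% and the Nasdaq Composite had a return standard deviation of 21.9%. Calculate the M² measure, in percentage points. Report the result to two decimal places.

Sharpe = (Rp − Rf) / σp = (14.4% − 4.5%) / 29.1% = 0.3402
M² = Rf + Sharpe × σm = 4.5% + 0.3402 × 21.9% = 11.9504%

11.95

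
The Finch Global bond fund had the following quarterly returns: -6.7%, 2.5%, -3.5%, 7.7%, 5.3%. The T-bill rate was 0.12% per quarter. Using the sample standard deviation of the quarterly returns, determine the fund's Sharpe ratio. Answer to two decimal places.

Mean return r̄ = 5.30 / 5 = 1.0600%
Σ(r − r̄)² = 145.1520; sample σ = √(145.1520/4) = 6.0240%
Sharpe = (r̄ − rf) / σ = (1.0600 − 0.12) / 6.0240 = 0.9400 / 6.0240 = 0.1560

0.16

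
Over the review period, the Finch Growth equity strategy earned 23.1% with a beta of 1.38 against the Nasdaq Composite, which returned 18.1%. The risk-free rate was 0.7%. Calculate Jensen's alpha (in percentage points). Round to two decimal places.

-1.61

CAPM expected return = Rf + β(Rm − Rf) = 0.7% + 1.38 × (18.1% − 0.7%) = 0.7 + 1.38 × 17.40 = 24.7120%
Jensen's α = Rp − E[R] = 23.1% − 24.7120% = -1.6120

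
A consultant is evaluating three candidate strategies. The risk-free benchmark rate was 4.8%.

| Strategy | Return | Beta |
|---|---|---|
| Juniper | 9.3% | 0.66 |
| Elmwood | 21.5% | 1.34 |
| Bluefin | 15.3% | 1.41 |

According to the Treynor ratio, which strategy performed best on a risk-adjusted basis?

Elmwood

Juniper: Treynor = (9.3% − 4.8%) / 0.66 = 6.818
Elmwood: Treynor = (21.5% − 4.8%) / 1.34 = 12.463
Bluefin: Treynor = (15.3% − 4.8%) / 1.41 = 7.447
Highest: Elmwood (12.463).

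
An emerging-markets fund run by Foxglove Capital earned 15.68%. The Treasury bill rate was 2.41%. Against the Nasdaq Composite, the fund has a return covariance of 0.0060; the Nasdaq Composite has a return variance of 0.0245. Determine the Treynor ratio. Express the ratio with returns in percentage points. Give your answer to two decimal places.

β = Cov / Var = 0.0060 / 0.0245 = 0.2449
Treynor = (Rp − Rf) / β = (15.68% − 2.41%) / 0.2449 = 13.27 / 0.2449 = 54.1854

54.19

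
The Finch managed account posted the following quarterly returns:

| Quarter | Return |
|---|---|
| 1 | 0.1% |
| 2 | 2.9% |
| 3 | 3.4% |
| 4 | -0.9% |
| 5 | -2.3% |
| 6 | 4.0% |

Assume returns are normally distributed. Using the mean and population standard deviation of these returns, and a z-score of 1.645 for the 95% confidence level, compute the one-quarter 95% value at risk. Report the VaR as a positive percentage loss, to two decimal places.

2.68

Mean return r̄ = 7.20 / 6 = 1.2000%
Σ(r − r̄)² = (0.1 − 1.2000)² + (2.9 − 1.2000)² + (3.4 − 1.2000)² + … = 33.4400
σ = √[33.4400 / 6] = 2.3608%
VaR = −(r̄ − z·σ) = −(1.2000 − 1.645 × 2.3608) = −(-2.6835) = 2.6835%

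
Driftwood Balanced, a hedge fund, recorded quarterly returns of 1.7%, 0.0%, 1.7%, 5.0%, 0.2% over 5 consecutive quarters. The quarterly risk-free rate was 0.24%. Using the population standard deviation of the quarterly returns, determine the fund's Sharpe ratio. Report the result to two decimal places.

0.83

r̄ = (1.7 + 0 + 1.7 + 5 + 0.2) / 5 = 8.60 / 5 = 1.7200%
Σ(r − r̄)² = 16.0280; population σ = √(16.0280/5) = 1.7904%
Sharpe = (r̄ − rf) / σ = (1.7200 − 0.24) / 1.7904 = 1.4800 / 1.7904 = 0.8266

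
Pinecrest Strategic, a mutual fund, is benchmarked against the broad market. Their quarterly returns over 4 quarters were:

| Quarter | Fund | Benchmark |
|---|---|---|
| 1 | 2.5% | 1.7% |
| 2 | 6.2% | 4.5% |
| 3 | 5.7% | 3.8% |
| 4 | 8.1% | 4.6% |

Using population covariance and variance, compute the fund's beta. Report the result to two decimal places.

1.64

r̄p = 5.6250%,  r̄m = 3.6500%
Cov = Σ(rp − r̄p)(rm − r̄m) / 4 = 2.2363
Var(rm) = Σ(rm − r̄m)² / 4 = 1.3625
β = Cov / Var = 2.2363 / 1.3625 = 1.6413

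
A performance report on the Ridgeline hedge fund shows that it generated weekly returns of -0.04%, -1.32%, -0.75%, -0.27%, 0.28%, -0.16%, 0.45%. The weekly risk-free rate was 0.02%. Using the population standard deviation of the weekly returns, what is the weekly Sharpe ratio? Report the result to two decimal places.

-0.49

r̄ = (-0.04 − 1.32 − 0.75 − 0.27 + 0.28 − 0.16 + 0.45) / 7 = -0.2586%
Σ(r − r̄)² = 2.2179; population σ = √(2.2179/7) = 0.5629%
Sharpe = (r̄ − rf) / σ = (-0.2586 − 0.02) / 0.5629 = -0.2786 / 0.5629 = -0.4949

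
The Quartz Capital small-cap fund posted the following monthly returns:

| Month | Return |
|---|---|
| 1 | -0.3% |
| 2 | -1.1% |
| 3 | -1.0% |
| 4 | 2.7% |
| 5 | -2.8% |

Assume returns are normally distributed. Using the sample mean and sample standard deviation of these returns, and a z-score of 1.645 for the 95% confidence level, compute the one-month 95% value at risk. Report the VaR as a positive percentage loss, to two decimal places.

3.81

Mean return r̄ = -2.50 / 5 = -0.5000%
Σ(r − r̄)² = 16.1800; sample σ = √(16.1800/4) = 2.0112%
VaR = −(r̄ − z·σ) = −(-0.5000 − 1.645 × 2.0112) = −(-3.8084) = 3.8084%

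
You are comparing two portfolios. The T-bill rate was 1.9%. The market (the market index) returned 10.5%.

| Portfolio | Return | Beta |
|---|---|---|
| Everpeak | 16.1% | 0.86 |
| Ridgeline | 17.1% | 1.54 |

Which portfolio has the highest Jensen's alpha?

Everpeak

Everpeak: α = 16.1% − [1.9% + 0.86 × (10.5% − 1.9%)] = 6.804
Ridgeline: α = 17.1% − [1.9% + 1.54 × (10.5% − 1.9%)] = 1.956
Highest: Everpeak (6.804).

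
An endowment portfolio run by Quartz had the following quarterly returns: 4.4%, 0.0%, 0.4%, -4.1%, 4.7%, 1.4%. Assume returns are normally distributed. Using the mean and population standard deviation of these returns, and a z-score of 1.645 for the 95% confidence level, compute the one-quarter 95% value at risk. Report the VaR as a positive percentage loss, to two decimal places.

3.74

r̄ = (4.4 + 0 + 0.4 − 4.1 + 4.7 + 1.4) / 6 = 6.80 / 6 = 1.1333%
Σ(r − r̄)² = (4.4 − 1.1333)² + (0 − 1.1333)² + (0.4 − 1.1333)² + … = 52.6733
population σ = √(52.6733 / 6) = √8.7789 = 2.9629%
VaR = −(r̄ − z·σ) = −(1.1333 − 1.645 × 2.9629) = −(-3.7407) = 3.7407%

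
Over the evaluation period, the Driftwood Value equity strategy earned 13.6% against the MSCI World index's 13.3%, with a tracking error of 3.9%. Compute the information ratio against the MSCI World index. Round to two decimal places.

0.08

IR = (Rp − Rb) / TE = (13.6% − 13.3%) / 3.9% = 0.30% / 3.9% = 0.0769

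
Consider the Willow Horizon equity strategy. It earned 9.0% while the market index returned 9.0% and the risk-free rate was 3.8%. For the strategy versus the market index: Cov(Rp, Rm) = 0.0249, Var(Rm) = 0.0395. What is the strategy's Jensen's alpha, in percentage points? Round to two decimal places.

β = Cov / Var = 0.0249 / 0.0395 = 0.6304
E[R] = Rf + β(Rm − Rf) = 3.8% + 0.6304 × (9.0% − 3.8%) = 7.0781%
α = Rp − E[R] = 9.0% − 7.0781% = 1.9219

1.92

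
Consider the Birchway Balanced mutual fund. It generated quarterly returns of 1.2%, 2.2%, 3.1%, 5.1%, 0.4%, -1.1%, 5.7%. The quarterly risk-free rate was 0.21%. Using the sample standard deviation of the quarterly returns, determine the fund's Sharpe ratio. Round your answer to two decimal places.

0.88

r̄ = (1.2 + 2.2 + 3.1 + 5.1 + 0.4 − 1.1 + 5.7) / 7 = 2.3714%
Σ(r − r̄)² = (1.2 − 2.3714)² + (2.2 − 2.3714)² + … = 36.3943
σ = √[36.3943 / 6] = 2.4629%
Sharpe = (r̄ − rf) / σ = (2.3714 − 0.21) / 2.4629 = 2.1614 / 2.4629 = 0.8776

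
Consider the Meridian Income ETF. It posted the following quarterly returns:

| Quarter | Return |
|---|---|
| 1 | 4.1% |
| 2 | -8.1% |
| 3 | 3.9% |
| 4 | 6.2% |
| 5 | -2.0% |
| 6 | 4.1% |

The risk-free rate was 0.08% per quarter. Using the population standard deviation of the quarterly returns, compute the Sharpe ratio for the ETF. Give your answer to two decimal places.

0.26

μ = (4.1 − 8.1 + 3.9 + 6.2 − 2 + 4.1) / 6 = 1.3667%
Population σ = √[Σ(r − μ)² / 6] = √[145.6733 / 6] = √24.2789 = 4.9274%
Sharpe = (μ − rf) / σ = (1.3667 − 0.08) / 4.9274 = 1.2867 / 4.9274 = 0.2611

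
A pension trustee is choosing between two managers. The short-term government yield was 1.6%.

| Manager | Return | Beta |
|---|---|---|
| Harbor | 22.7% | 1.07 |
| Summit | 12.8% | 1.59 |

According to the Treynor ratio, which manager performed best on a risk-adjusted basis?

Harbor

Harbor: Treynor = (22.7% − 1.6%) / 1.07 = 19.720
Summit: Treynor = (12.8% − 1.6%) / 1.59 = 7.044
Highest: Harbor (19.720).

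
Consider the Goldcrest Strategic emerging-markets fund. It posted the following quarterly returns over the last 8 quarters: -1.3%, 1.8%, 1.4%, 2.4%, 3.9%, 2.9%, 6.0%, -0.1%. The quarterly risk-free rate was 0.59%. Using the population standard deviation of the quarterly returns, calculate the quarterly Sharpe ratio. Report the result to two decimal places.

Mean return r̄ = 17.00 / 8 = 2.1250%
Population σ = √[Σ(r − r̄)² / 8] = √[36.1550 / 8] = √4.5194 = 2.1259%
Sharpe = (r̄ − rf) / σ = (2.1250 − 0.59) / 2.1259 = 1.5350 / 2.1259 = 0.7220

0.72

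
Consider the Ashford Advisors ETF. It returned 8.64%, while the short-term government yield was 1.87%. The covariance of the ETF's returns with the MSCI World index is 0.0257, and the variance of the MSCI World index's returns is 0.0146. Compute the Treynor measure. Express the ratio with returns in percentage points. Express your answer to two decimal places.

3.85

β = Cov / Var = 0.0257 / 0.0146 = 1.7603
Treynor = (Rp − Rf) / β = (8.64% − 1.87%) / 1.7603 = 6.77 / 1.7603 = 3.8459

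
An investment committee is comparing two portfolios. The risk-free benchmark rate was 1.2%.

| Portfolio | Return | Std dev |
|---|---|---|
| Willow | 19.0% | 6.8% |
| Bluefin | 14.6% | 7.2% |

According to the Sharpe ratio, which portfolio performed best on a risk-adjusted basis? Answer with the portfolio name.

Willow

Willow: Sharpe ratio = (19.0% − 1.2%) / 6.8% = 2.618
Bluefin: Sharpe ratio = (14.6% − 1.2%) / 7.2% = 1.861
Highest: Willow (2.618).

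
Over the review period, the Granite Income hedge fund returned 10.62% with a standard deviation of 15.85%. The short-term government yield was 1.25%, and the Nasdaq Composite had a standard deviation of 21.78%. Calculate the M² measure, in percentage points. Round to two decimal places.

Sharpe = (Rp − Rf) / σp = (10.62% − 1.25%) / 15.85% = 0.5912
M² = Rf + Sharpe × σm = 1.25% + 0.5912 × 21.78% = 14.1263%

14.13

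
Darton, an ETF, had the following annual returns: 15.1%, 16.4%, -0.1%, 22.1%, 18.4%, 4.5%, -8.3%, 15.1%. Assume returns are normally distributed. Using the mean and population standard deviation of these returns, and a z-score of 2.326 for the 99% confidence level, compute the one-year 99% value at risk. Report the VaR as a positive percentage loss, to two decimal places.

r̄ = (15.1 + 16.4 − 0.1 + 22.1 + 18.4 + 4.5 − 8.3 + 15.1) / 8 = 10.4000%
Population std dev = √[775.8200 / 8] = 9.8477%
VaR = −(r̄ − z·σ) = −(10.4000 − 2.326 × 9.8477) = −(-12.5058) = 12.5058%

12.51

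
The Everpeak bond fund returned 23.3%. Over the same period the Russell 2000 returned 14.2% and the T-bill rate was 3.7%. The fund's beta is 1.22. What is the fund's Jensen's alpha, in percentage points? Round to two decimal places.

CAPM expected return = Rf + β(Rm − Rf) = 3.7% + 1.22 × (14.2% − 3.7%) = 3.7 + 1.22 × 10.50 = 16.5100%
Jensen's α = Rp − E[R] = 23.3% − 16.5100% = 6.7900

6.79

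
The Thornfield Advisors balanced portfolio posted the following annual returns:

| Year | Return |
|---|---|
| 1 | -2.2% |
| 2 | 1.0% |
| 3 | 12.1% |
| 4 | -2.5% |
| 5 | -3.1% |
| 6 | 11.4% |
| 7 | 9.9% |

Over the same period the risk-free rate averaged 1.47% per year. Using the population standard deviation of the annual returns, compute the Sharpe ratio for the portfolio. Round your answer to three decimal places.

0.359

r̄ = (-2.2 + 1 + 12.1 − 2.5 − 3.1 + 11.4 + 9.9) / 7 = 26.60 / 7 = 3.8000%
Population σ = √[Σ(r − r̄)² / 7] = √[295.0000 / 7] = √42.1429 = 6.4918%
Sharpe = (r̄ − rf) / σ = (3.8000 − 1.47) / 6.4918 = 2.3300 / 6.4918 = 0.3589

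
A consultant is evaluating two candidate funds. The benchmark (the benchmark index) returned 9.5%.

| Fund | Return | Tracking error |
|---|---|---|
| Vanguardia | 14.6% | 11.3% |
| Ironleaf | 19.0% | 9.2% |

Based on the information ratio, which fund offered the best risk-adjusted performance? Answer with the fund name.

Ironleaf

Vanguardia: IR = (14.6% − 9.5%) / 11.3% = 0.451
Ironleaf: IR = (19.0% − 9.5%) / 9.2% = 1.033
Highest: Ironleaf (1.033).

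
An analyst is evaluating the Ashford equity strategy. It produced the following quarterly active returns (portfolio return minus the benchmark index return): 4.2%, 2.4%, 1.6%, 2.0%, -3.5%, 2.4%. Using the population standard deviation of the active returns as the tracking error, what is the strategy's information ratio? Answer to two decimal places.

0.64

μ = (4.2 + 2.4 + 1.6 + 2 − 3.5 + 2.4) / 6 = 1.5167%
Population σ = √[Σ(r − μ)² / 6] = √[34.1683 / 6] = √5.6947 = 2.3864%
IR = μ / tracking error = 1.5167 / 2.3864 = 0.6356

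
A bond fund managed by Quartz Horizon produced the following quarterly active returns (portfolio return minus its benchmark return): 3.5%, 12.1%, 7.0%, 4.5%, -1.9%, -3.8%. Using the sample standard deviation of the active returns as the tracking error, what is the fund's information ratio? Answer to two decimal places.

0.61

r̄ = (3.5 + 12.1 + 7 + 4.5 − 1.9 − 3.8) / 6 = 21.40 / 6 = 3.5667%
Σ(r − r̄)² = (3.5 − 3.5667)² + (12.1 − 3.5667)² + (7 − 3.5667)² + … = 169.6333
sample σ = √(169.6333 / 5) = √33.9267 = 5.8247%
IR = r̄ / tracking error = 3.5667 / 5.8247 = 0.6123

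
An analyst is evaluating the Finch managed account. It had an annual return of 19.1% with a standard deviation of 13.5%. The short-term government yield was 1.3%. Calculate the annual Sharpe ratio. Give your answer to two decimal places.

1.32

Sharpe = (Rp − Rf) / σp = (19.1% − 1.3%) / 13.5% = 17.80% / 13.5% = 1.3185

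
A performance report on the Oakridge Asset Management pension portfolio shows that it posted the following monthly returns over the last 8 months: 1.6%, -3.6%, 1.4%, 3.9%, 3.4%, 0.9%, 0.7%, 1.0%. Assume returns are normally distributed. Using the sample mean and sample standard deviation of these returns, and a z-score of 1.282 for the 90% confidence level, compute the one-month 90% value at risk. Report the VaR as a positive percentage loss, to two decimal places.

1.73

μ = (1.6 − 3.6 + 1.4 + 3.9 + 3.4 + 0.9 + 0.7 + 1) / 8 = 1.1625%
Sample std dev = √[35.7388 / 7] = 2.2595%
VaR = −(μ − z·σ) = −(1.1625 − 1.282 × 2.2595) = −(-1.7342) = 1.7342%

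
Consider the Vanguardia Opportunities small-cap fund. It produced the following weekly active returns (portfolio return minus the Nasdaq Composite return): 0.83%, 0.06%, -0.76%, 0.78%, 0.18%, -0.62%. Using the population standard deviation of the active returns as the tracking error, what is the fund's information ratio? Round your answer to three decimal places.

0.128

r̄ = (0.83 + 0.06 − 0.76 + 0.78 + 0.18 − 0.62) / 6 = 0.0783%
Population std dev = √[2.2585 / 6] = 0.6135%
IR = r̄ / tracking error = 0.0783 / 0.6135 = 0.1276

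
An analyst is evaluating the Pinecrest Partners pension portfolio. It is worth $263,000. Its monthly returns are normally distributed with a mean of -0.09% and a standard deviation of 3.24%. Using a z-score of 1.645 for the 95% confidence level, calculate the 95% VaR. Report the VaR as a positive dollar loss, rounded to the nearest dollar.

Return at the 95% tail: μ − z·σ = -0.09% − 1.645 × 3.24% = -0.09 − 5.3298 = -5.4198%
VaR = −(-5.4198%) × $263,000 = 5.4198% × $263,000 = $14,254

$14,254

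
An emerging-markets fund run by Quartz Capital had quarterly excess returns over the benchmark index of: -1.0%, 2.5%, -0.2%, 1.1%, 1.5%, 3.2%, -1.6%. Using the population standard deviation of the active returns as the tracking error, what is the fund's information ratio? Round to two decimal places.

Mean return μ = 5.50 / 7 = 0.7857%
Σ(r − μ)² = (-1 − 0.7857)² + (2.5 − 0.7857)² + (-0.2 − 0.7857)² + … = 19.2286
σ = √[19.2286 / 7] = 1.6574%
IR = μ / tracking error = 0.7857 / 1.6574 = 0.4741

0.47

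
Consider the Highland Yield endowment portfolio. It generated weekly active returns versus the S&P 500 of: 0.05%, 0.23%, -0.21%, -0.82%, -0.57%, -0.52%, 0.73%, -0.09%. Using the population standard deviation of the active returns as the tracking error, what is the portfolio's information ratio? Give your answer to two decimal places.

r̄ = (0.05 + 0.23 − 0.21 − 0.82 − 0.57 − 0.52 + 0.73 − 0.09) / 8 = -1.200 / 8 = -0.1500%
Σ(r − r̄)² = (0.05 − (-0.1500))² + (0.23 − (-0.1500))² + … = 1.7282
population σ = √(1.7282 / 8) = √0.2160 = 0.4648%
IR = r̄ / tracking error = -0.1500 / 0.4648 = -0.3227

-0.32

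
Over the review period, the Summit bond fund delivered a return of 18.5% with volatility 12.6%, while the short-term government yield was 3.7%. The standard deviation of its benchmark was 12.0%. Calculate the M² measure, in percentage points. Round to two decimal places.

17.80

Sharpe = (Rp − Rf) / σp = (18.5% − 3.7%) / 12.6% = 1.1746
M² = Rf + Sharpe × σm = 3.7% + 1.1746 × 12.0% = 17.7952%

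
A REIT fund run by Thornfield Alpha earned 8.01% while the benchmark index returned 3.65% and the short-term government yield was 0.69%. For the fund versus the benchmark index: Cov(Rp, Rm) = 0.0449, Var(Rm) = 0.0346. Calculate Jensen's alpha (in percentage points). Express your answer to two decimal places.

3.48

β = Cov / Var = 0.0449 / 0.0346 = 1.2977
E[R] = Rf + β(Rm − Rf) = 0.69% + 1.2977 × (3.65% − 0.69%) = 4.5312%
α = Rp − E[R] = 8.01% − 4.5312% = 3.4788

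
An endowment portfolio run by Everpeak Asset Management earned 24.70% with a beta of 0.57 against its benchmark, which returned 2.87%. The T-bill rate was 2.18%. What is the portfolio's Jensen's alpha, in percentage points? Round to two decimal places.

22.13

CAPM expected return = Rf + β(Rm − Rf) = 2.18% + 0.57 × (2.87% − 2.18%) = 2.18 + 0.57 × 0.69 = 2.5733%
Jensen's α = Rp − E[R] = 24.70% − 2.5733% = 22.1267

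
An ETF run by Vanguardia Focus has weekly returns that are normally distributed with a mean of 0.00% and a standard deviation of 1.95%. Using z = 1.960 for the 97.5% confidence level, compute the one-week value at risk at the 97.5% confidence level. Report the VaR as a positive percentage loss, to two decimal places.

3.82

VaR (as % loss) = −(μ − z·σ) = −(0.00% − 1.960 × 1.95%) = −(-3.8220%) = 3.8220%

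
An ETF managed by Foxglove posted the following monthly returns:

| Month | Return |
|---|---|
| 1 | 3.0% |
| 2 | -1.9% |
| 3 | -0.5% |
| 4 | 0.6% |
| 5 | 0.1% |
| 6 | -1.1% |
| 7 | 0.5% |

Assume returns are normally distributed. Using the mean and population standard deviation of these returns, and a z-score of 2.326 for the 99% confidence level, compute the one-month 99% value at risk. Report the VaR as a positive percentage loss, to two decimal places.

μ = (3 − 1.9 − 0.5 + 0.6 + 0.1 − 1.1 + 0.5) / 7 = 0.70 / 7 = 0.1000%
Population std dev = √[14.6200 / 7] = 1.4452%
VaR = −(μ − z·σ) = −(0.1000 − 2.326 × 1.4452) = −(-3.2615) = 3.2615%

3.26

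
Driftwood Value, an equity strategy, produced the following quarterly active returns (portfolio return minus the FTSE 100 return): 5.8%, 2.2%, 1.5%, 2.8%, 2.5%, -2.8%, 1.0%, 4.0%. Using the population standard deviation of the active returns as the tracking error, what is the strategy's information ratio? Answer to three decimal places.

0.911

r̄ = (5.8 + 2.2 + 1.5 + 2.8 + 2.5 − 2.8 + 1 + 4) / 8 = 2.1250%
Σ(r − r̄)² = 43.5350; population σ = √(43.5350/8) = 2.3328%
IR = r̄ / tracking error = 2.1250 / 2.3328 = 0.9109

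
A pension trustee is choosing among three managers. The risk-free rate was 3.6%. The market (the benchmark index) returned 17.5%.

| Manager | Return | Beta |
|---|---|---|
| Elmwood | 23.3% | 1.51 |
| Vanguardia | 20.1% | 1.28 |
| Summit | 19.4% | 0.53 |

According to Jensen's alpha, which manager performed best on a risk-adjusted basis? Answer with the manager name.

Elmwood: α = 23.3% − [3.6% + 1.51 × (17.5% − 3.6%)] = -1.289
Vanguardia: α = 20.1% − [3.6% + 1.28 × (17.5% − 3.6%)] = -1.292
Summit: α = 19.4% − [3.6% + 0.53 × (17.5% − 3.6%)] = 8.433
Highest: Summit (8.433).

Summit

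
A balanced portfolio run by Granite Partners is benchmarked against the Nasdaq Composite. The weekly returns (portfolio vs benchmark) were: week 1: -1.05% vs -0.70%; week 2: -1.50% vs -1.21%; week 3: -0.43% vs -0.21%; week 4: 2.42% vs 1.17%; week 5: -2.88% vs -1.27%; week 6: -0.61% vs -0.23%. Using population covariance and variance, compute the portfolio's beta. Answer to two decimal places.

r̄p = -0.6750%,  r̄m = -0.4083%
Cov = Σ(rp − r̄p)(rm − r̄m) / 6 = 1.2693
Var(rm) = Σ(rm − r̄m)² / 6 = 0.6721
β = Cov / Var = 1.2693 / 0.6721 = 1.8886

1.89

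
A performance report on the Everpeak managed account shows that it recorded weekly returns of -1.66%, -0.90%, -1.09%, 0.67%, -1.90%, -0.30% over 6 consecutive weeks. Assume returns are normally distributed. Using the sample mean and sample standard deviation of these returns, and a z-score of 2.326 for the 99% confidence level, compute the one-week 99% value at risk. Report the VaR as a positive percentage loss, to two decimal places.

3.05

μ = (-1.66 − 0.9 − 1.09 + 0.67 − 1.9 − 0.3) / 6 = -0.8633%
Σ(r − μ)² = 4.4305; sample σ = √(4.4305/5) = 0.9413%
VaR = −(μ − z·σ) = −(-0.8633 − 2.326 × 0.9413) = −(-3.0528) = 3.0528%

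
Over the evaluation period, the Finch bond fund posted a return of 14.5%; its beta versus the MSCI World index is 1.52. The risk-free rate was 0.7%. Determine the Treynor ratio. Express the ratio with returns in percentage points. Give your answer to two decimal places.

9.08

Treynor = (Rp − Rf) / β = (14.5% − 0.7%) / 1.52 = 13.80 / 1.52 = 9.0789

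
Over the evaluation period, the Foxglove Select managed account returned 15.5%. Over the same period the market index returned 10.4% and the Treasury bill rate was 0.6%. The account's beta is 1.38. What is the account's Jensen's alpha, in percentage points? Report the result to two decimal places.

1.38

CAPM expected return = Rf + β(Rm − Rf) = 0.6% + 1.38 × (10.4% − 0.6%) = 0.6 + 1.38 × 9.80 = 14.1240%
Jensen's α = Rp − E[R] = 15.5% − 14.1240% = 1.3760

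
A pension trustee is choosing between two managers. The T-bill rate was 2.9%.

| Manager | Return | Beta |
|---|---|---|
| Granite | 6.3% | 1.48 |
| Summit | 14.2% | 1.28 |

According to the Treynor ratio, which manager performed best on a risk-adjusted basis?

Summit

Granite: Treynor = (6.3% − 2.9%) / 1.48 = 2.297
Summit: Treynor = (14.2% − 2.9%) / 1.28 = 8.828
Highest: Summit (8.828).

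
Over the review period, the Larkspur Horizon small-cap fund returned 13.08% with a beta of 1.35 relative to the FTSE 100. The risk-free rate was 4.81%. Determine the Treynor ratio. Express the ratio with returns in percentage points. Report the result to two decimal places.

Treynor = (Rp − Rf) / β = (13.08% − 4.81%) / 1.35 = 8.27 / 1.35 = 6.1259

6.13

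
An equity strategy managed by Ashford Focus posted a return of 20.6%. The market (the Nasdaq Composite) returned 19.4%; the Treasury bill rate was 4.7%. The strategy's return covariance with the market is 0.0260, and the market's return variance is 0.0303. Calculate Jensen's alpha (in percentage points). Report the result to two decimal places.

3.29

β = Cov / Var = 0.0260 / 0.0303 = 0.8581
E[R] = Rf + β(Rm − Rf) = 4.7% + 0.8581 × (19.4% − 4.7%) = 17.3141%
α = Rp − E[R] = 20.6% − 17.3141% = 3.2859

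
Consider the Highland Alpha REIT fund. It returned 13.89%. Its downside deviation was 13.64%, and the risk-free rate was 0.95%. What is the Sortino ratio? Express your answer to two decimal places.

0.95

Sortino = (Rp − Rf) / σd = (13.89% − 0.95%) / 13.64% = 12.94% / 13.64% = 0.9487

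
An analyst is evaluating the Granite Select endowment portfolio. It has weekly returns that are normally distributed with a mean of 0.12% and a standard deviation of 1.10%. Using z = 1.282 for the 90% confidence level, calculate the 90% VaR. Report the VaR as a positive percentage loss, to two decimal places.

VaR (as % loss) = −(μ − z·σ) = −(0.12% − 1.282 × 1.10%) = −(-1.2902%) = 1.2902%

1.29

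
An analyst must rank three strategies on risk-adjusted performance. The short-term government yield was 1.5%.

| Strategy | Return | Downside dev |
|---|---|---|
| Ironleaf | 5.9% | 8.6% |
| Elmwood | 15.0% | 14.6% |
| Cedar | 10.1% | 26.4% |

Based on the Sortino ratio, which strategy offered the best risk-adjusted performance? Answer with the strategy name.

Ironleaf: Sortino ratio = (5.9% − 1.5%) / 8.6% = 0.512
Elmwood: Sortino ratio = (15.0% − 1.5%) / 14.6% = 0.925
Cedar: Sortino ratio = (10.1% − 1.5%) / 26.4% = 0.326
Highest: Elmwood (0.925).

Elmwood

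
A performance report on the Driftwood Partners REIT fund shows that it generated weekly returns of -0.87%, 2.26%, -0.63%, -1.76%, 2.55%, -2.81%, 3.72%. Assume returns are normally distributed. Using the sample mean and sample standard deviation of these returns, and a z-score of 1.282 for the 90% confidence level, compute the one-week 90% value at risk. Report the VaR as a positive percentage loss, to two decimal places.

Mean return r̄ = 2.460 / 7 = 0.3514%
Σ(r − r̄)² = (-0.87 − 0.3514)² + (2.26 − 0.3514)² + … = 36.7315
σ = √[36.7315 / 6] = 2.4743%
VaR = −(r̄ − z·σ) = −(0.3514 − 1.282 × 2.4743) = −(-2.8207) = 2.8207%

2.82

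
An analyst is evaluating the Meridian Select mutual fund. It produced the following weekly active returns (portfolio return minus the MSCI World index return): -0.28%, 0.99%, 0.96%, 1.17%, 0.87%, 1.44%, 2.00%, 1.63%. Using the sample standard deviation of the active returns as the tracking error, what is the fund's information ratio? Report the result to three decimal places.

1.623

Mean return r̄ = 8.780 / 8 = 1.0975%
Σ(r − r̄)² = 3.2004; sample σ = √(3.2004/7) = 0.6762%
IR = r̄ / tracking error = 1.0975 / 0.6762 = 1.6230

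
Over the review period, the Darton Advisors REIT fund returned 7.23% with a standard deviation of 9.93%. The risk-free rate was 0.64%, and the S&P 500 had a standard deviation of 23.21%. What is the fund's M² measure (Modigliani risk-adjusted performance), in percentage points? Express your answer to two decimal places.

Sharpe = (Rp − Rf) / σp = (7.23% − 0.64%) / 9.93% = 0.6636
M² = Rf + Sharpe × σm = 0.64% + 0.6636 × 23.21% = 16.0422%

16.04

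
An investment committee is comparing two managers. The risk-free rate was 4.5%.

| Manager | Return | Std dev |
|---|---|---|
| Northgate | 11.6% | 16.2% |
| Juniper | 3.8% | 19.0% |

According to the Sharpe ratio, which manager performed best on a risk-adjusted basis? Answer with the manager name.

Northgate: Sharpe ratio = (11.6% − 4.5%) / 16.2% = 0.438
Juniper: Sharpe ratio = (3.8% − 4.5%) / 19.0% = -0.037
Highest: Northgate (0.438).

Northgate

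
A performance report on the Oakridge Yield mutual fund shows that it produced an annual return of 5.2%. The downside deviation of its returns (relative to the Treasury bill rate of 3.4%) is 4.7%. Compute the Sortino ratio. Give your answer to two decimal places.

0.38

Sortino = (Rp − Rf) / σd = (5.2% − 3.4%) / 4.7% = 1.80% / 4.7% = 0.3830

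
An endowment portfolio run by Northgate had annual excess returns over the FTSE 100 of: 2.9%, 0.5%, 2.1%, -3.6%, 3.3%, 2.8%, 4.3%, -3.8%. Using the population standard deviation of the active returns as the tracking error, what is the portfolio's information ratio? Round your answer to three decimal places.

0.363

r̄ = (2.9 + 0.5 + 2.1 − 3.6 + 3.3 + 2.8 + 4.3 − 3.8) / 8 = 1.0625%
Population std dev = √[68.6588 / 8] = 2.9296%
IR = r̄ / tracking error = 1.0625 / 2.9296 = 0.3627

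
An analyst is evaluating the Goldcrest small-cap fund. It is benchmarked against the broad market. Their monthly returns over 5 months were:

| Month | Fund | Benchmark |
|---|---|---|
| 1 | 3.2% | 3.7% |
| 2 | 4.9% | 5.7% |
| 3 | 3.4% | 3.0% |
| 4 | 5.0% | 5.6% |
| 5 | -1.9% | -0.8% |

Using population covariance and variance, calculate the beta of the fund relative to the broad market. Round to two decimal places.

r̄p = 2.9200%,  r̄m = 3.4400%
Cov = Σ(rp − r̄p)(rm − r̄m) / 5 = 5.8532
Var(rm) = Σ(rm − r̄m)² / 5 = 5.6024
β = Cov / Var = 5.8532 / 5.6024 = 1.0448

1.04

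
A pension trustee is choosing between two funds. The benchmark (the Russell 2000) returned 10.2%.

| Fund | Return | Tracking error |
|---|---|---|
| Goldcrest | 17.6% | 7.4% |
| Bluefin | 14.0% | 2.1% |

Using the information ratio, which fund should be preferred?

Bluefin

Goldcrest: IR = (17.6% − 10.2%) / 7.4% = 1.000
Bluefin: IR = (14.0% − 10.2%) / 2.1% = 1.810
Highest: Bluefin (1.810).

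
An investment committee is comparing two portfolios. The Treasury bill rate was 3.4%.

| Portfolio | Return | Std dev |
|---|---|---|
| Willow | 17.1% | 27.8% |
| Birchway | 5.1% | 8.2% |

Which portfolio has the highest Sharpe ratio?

Willow

Willow: Sharpe ratio = (17.1% − 3.4%) / 27.8% = 0.493
Birchway: Sharpe ratio = (5.1% − 3.4%) / 8.2% = 0.207
Highest: Willow (0.493).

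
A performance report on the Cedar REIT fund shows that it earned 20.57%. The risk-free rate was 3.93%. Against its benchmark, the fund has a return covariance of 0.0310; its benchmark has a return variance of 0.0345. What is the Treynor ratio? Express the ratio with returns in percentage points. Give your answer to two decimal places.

18.52

β = Cov / Var = 0.0310 / 0.0345 = 0.8986
Treynor = (Rp − Rf) / β = (20.57% − 3.93%) / 0.8986 = 16.64 / 0.8986 = 18.5177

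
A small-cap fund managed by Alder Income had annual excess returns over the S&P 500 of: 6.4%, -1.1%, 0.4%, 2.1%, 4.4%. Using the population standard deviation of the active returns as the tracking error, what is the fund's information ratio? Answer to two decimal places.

μ = (6.4 − 1.1 + 0.4 + 2.1 + 4.4) / 5 = 12.20 / 5 = 2.4400%
Population std dev = √[36.3320 / 5] = 2.6956%
IR = μ / tracking error = 2.4400 / 2.6956 = 0.9052

0.91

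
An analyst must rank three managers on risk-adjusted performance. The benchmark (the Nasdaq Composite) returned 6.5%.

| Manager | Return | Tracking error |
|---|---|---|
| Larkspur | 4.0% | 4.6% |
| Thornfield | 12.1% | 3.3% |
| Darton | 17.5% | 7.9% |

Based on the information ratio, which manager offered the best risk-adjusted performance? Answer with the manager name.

Larkspur: IR = (4.0% − 6.5%) / 4.6% = -0.543
Thornfield: IR = (12.1% − 6.5%) / 3.3% = 1.697
Darton: IR = (17.5% − 6.5%) / 7.9% = 1.392
Highest: Thornfield (1.697).

Thornfield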